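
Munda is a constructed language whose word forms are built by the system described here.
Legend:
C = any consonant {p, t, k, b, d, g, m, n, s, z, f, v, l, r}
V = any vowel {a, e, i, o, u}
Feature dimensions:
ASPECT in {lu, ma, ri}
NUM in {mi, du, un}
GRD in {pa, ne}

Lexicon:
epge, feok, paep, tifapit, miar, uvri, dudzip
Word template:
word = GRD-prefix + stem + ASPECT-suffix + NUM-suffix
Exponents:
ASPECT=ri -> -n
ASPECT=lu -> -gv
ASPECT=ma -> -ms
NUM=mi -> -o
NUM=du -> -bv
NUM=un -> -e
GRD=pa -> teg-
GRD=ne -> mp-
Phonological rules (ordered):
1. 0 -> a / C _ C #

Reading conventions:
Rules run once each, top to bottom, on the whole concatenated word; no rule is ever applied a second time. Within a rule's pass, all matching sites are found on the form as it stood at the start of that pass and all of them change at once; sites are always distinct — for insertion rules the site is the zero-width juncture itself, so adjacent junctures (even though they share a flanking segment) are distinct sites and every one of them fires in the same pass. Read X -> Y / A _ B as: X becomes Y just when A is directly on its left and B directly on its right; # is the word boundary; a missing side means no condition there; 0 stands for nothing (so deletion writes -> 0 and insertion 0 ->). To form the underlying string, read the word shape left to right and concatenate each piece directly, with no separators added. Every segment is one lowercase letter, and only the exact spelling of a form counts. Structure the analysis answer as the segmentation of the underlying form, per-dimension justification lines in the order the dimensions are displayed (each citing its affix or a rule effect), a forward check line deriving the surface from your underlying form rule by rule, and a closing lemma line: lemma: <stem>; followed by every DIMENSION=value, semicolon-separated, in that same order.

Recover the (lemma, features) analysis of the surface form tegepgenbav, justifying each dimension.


underlying: teg-epge-n-bv
ASPECT=ri - signalled by the affix -n
NUM=du - signalled by the affix -bv
GRD=pa - signalled by the affix teg-
check: tegepgenbv -> tegepgenbav
lemma: epge; ASPECT=ri; NUM=du; GRD=pa


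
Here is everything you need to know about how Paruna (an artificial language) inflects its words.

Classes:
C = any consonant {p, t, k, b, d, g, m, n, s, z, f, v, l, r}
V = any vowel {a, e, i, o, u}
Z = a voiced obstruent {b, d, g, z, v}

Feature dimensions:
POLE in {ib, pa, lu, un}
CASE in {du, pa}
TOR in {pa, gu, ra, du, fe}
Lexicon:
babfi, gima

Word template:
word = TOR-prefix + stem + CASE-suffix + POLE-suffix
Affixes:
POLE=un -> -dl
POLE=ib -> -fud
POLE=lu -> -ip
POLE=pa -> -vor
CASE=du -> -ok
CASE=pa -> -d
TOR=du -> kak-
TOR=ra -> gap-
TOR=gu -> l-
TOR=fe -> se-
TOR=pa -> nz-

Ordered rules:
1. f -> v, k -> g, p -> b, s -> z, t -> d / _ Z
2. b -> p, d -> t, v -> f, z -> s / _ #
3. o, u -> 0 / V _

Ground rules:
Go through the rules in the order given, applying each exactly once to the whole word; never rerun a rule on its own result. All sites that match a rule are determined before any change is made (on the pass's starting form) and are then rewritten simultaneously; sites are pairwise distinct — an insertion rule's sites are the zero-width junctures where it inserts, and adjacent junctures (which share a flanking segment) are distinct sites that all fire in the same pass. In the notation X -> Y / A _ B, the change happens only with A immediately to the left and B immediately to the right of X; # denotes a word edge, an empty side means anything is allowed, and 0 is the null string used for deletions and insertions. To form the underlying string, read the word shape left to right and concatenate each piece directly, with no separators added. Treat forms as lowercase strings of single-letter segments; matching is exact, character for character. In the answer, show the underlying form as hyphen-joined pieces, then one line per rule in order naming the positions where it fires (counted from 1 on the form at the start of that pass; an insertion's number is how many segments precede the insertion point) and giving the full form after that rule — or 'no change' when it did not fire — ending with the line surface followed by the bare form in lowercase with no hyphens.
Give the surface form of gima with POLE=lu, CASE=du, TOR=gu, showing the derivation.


underlying: l-gima-ok-ip
1. f -> v, k -> g, p -> b, s -> z, t -> d / _ Z: no change
2. b -> p, d -> t, v -> f, z -> s / _ #: no change
3. o, u -> 0 / V _: fires at position(s) 6: lgimakip
surface: lgimakip


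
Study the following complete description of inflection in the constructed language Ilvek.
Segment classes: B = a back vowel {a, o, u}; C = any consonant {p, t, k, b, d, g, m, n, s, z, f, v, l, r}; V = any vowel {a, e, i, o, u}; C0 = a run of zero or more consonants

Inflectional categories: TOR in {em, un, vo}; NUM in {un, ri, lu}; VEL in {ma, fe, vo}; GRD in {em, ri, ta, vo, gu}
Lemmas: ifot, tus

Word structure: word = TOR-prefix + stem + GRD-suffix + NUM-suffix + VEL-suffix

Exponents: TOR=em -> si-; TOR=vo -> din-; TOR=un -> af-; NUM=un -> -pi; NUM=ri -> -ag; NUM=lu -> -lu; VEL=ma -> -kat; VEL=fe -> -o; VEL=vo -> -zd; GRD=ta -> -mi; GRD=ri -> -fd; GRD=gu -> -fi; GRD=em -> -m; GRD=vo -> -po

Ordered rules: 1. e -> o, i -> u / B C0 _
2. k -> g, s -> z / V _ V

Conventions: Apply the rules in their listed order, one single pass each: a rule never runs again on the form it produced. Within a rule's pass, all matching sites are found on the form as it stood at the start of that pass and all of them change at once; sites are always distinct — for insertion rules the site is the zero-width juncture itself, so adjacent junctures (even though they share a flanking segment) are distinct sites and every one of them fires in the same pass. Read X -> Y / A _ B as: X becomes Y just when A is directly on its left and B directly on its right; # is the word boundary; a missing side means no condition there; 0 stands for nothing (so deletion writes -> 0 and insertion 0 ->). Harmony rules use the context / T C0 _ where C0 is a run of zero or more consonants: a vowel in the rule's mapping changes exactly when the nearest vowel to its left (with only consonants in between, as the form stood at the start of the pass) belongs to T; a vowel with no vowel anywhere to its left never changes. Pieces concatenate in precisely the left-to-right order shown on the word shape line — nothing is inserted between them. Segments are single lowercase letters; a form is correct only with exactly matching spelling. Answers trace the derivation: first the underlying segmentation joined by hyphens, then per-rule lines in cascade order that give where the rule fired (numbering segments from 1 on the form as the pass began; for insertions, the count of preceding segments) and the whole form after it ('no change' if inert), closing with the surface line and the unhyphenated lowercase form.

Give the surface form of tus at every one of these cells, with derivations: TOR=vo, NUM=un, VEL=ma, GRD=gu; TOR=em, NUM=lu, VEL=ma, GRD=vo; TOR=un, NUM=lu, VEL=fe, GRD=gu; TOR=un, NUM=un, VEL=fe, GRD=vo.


cell TOR=vo, NUM=un, VEL=ma, GRD=gu:
underlying: din-tus-fi-pi-kat
1. e -> o, i -> u / B C0 _: fires at position(s) 8: dintusfupikat
2. k -> g, s -> z / V _ V: fires at position(s) 11: dintusfupigat
surface: dintusfupigat

cell TOR=em, NUM=lu, VEL=ma, GRD=vo:
underlying: si-tus-po-lu-kat
1. e -> o, i -> u / B C0 _: no change
2. k -> g, s -> z / V _ V: fires at position(s) 10: situspolugat
surface: situspolugat

cell TOR=un, NUM=lu, VEL=fe, GRD=gu:
underlying: af-tus-fi-lu-o
1. e -> o, i -> u / B C0 _: fires at position(s) 7: aftusfuluo
2. k -> g, s -> z / V _ V: no change
surface: aftusfuluo

cell TOR=un, NUM=un, VEL=fe, GRD=vo:
underlying: af-tus-po-pi-o
1. e -> o, i -> u / B C0 _: fires at position(s) 9: aftuspopuo
2. k -> g, s -> z / V _ V: no change
surface: aftuspopuo


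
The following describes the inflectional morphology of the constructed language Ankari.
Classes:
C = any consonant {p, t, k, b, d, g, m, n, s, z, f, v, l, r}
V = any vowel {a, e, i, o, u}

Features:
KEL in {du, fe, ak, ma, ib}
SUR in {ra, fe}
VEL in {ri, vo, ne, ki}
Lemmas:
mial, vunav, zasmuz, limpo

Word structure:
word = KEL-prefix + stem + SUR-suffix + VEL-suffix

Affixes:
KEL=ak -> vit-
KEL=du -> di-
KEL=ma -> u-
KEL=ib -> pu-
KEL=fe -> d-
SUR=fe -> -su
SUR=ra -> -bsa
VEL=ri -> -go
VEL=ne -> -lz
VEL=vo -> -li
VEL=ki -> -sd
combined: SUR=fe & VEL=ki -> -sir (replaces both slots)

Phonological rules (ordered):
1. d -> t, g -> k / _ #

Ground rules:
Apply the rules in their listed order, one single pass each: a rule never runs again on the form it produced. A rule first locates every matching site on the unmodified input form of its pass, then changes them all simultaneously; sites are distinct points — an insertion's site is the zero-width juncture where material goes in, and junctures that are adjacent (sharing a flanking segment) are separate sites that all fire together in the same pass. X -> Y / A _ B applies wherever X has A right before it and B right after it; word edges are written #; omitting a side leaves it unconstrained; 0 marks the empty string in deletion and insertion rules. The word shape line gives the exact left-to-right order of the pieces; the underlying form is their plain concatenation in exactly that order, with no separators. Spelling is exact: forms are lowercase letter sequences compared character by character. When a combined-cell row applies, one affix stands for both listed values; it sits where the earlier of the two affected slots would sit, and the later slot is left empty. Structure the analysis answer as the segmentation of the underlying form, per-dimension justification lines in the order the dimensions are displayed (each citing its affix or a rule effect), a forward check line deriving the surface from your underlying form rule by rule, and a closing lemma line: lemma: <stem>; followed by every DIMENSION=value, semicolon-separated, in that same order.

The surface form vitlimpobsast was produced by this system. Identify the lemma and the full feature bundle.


underlying: vit-limpo-bsa-sd
KEL=ak - signalled by the affix vit-
SUR=ra - signalled by the affix -bsa
VEL=ki - signalled by the affix -sd
check: vitlimpobsasd -> vitlimpobsast
lemma: limpo; KEL=ak; SUR=ra; VEL=ki


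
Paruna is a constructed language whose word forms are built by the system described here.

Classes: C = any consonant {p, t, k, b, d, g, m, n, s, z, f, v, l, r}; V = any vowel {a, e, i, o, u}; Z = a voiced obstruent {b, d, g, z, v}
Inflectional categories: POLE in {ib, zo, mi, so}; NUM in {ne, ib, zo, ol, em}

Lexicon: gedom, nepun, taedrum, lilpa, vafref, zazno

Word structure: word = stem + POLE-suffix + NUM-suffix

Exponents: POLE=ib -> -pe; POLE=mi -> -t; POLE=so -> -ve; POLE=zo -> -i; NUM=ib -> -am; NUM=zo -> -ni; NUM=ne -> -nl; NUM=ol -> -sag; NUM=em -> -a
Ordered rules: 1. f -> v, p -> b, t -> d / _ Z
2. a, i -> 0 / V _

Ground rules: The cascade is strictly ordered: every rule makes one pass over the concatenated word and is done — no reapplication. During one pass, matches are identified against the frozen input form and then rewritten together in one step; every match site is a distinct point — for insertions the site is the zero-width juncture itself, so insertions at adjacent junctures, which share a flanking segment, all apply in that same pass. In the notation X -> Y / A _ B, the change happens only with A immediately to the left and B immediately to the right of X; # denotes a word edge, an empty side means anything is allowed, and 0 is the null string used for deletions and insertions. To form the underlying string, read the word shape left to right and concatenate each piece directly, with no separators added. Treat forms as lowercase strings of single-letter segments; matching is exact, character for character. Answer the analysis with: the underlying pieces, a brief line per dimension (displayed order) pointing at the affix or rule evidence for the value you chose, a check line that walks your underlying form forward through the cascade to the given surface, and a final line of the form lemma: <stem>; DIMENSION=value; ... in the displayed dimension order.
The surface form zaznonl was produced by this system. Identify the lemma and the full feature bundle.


underlying: zazno-i-nl
POLE=zo - signalled by the affix -i
NUM=ne - signalled by the affix -nl
check: zaznoinl -> zaznoinl -> zaznonl
lemma: zazno; POLE=zo; NUM=ne


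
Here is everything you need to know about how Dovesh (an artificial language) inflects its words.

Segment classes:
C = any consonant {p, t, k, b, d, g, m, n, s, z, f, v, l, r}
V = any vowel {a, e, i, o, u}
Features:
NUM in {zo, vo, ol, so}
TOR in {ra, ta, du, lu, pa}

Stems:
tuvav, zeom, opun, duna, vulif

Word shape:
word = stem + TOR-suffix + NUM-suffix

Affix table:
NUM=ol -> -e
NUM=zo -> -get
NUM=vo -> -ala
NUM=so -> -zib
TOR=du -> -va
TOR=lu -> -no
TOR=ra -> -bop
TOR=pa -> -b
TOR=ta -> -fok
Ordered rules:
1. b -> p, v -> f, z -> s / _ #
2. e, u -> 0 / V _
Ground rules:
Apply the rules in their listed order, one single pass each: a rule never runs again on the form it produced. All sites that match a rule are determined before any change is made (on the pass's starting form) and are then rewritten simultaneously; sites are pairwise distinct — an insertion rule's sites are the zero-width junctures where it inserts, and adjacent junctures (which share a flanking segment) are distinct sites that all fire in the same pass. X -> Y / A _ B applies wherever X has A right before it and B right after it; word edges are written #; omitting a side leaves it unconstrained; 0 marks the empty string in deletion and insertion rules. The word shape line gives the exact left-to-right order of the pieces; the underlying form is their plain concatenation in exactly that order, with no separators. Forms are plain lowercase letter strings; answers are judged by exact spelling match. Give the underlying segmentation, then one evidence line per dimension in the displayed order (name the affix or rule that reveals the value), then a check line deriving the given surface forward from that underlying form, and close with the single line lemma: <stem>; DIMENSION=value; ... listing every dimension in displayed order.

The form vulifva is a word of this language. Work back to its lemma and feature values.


underlying: vulif-va-e
NUM=ol - signalled by the affix -e
TOR=du - signalled by the affix -va
check: vulifvae -> vulifvae -> vulifva
lemma: vulif; NUM=ol; TOR=du


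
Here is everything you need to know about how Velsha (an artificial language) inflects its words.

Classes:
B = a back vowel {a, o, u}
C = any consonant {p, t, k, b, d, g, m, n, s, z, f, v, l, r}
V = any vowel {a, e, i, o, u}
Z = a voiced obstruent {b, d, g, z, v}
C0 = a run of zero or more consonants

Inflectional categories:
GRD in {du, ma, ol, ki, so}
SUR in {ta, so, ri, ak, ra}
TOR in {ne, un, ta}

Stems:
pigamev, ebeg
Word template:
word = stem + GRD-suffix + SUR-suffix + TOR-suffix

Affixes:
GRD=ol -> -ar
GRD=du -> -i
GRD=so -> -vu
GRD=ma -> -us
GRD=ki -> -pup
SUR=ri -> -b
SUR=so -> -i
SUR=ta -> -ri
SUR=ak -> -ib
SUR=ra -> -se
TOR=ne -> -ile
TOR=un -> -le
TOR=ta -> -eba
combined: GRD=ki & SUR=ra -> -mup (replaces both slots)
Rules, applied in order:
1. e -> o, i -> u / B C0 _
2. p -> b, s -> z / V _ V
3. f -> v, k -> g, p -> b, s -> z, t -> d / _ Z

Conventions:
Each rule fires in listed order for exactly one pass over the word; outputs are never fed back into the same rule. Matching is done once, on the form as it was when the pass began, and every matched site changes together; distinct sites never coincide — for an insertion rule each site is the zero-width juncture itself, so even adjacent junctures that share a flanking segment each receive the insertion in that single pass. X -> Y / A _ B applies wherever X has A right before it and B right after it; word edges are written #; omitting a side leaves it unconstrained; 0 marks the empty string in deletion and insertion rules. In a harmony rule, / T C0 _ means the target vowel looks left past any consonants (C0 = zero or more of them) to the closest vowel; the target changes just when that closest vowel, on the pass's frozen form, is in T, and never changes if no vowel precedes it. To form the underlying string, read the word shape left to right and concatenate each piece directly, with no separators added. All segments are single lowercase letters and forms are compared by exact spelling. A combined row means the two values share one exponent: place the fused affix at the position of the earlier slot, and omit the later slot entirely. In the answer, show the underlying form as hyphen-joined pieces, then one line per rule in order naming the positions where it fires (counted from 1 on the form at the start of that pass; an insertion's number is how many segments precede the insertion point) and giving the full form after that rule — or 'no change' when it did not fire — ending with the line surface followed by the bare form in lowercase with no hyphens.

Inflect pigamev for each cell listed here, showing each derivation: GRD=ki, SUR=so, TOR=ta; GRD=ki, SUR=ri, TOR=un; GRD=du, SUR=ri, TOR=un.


cell GRD=ki, SUR=so, TOR=ta:
underlying: pigamev-pup-i-eba
1. e -> o, i -> u / B C0 _: fires at position(s) 6, 11: pigamovpupueba
2. p -> b, s -> z / V _ V: fires at position(s) 10: pigamovpubueba
3. f -> v, k -> g, p -> b, s -> z, t -> d / _ Z: no change
surface: pigamovpubueba

cell GRD=ki, SUR=ri, TOR=un:
underlying: pigamev-pup-b-le
1. e -> o, i -> u / B C0 _: fires at position(s) 6, 13: pigamovpupblo
2. p -> b, s -> z / V _ V: no change
3. f -> v, k -> g, p -> b, s -> z, t -> d / _ Z: fires at position(s) 10: pigamovpubblo
surface: pigamovpubblo

cell GRD=du, SUR=ri, TOR=un:
underlying: pigamev-i-b-le
1. e -> o, i -> u / B C0 _: fires at position(s) 6: pigamovible
2. p -> b, s -> z / V _ V: no change
3. f -> v, k -> g, p -> b, s -> z, t -> d / _ Z: no change
surface: pigamovible


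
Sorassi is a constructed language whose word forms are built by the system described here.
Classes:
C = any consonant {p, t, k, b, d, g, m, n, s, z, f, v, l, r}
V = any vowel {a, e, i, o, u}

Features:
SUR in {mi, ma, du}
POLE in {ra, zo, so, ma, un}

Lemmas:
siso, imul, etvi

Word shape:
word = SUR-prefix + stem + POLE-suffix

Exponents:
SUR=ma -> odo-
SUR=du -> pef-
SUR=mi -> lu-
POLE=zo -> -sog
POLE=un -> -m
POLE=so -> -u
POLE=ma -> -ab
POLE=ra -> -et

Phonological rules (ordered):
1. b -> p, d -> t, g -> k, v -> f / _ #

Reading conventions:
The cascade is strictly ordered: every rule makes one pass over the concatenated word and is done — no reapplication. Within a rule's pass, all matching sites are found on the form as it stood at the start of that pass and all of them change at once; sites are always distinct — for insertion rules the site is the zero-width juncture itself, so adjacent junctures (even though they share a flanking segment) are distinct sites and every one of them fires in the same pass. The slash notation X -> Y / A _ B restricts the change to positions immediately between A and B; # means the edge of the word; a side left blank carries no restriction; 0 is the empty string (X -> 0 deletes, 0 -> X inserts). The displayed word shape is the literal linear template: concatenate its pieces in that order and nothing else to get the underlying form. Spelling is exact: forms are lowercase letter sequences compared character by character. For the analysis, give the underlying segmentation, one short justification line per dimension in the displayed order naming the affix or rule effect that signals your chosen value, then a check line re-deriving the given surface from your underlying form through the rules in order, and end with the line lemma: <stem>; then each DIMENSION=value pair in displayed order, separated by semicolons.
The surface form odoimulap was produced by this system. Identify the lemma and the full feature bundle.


underlying: odo-imul-ab
SUR=ma - signalled by the affix odo-
POLE=ma - signalled by the affix -ab
check: odoimulab -> odoimulap
lemma: imul; SUR=ma; POLE=ma


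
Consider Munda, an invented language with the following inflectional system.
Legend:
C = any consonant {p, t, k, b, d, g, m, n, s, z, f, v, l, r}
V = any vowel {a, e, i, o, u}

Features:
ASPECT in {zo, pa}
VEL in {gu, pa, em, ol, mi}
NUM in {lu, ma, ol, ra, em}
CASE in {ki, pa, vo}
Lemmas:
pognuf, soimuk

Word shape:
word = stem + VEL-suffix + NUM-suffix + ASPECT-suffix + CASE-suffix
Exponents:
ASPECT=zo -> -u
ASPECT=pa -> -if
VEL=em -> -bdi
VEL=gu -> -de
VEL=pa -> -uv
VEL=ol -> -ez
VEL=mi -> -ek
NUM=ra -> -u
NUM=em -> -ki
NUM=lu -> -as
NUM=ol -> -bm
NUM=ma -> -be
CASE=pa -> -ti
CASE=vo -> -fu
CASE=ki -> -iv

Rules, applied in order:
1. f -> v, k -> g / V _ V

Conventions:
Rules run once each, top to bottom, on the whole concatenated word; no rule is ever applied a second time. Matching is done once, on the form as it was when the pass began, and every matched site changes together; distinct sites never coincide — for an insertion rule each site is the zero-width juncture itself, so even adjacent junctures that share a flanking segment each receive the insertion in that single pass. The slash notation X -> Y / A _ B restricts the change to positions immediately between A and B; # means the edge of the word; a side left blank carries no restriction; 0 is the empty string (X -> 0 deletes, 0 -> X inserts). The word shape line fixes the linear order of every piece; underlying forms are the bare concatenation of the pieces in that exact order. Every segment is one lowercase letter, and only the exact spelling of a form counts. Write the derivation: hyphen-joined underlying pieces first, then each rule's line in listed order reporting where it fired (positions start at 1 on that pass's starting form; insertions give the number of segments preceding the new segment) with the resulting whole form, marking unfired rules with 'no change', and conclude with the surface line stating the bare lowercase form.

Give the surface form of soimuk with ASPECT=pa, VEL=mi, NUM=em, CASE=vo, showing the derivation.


underlying: soimuk-ek-ki-if-fu
1. f -> v, k -> g / V _ V: fires at position(s) 6: soimugekkiiffu
surface: soimugekkiiffu


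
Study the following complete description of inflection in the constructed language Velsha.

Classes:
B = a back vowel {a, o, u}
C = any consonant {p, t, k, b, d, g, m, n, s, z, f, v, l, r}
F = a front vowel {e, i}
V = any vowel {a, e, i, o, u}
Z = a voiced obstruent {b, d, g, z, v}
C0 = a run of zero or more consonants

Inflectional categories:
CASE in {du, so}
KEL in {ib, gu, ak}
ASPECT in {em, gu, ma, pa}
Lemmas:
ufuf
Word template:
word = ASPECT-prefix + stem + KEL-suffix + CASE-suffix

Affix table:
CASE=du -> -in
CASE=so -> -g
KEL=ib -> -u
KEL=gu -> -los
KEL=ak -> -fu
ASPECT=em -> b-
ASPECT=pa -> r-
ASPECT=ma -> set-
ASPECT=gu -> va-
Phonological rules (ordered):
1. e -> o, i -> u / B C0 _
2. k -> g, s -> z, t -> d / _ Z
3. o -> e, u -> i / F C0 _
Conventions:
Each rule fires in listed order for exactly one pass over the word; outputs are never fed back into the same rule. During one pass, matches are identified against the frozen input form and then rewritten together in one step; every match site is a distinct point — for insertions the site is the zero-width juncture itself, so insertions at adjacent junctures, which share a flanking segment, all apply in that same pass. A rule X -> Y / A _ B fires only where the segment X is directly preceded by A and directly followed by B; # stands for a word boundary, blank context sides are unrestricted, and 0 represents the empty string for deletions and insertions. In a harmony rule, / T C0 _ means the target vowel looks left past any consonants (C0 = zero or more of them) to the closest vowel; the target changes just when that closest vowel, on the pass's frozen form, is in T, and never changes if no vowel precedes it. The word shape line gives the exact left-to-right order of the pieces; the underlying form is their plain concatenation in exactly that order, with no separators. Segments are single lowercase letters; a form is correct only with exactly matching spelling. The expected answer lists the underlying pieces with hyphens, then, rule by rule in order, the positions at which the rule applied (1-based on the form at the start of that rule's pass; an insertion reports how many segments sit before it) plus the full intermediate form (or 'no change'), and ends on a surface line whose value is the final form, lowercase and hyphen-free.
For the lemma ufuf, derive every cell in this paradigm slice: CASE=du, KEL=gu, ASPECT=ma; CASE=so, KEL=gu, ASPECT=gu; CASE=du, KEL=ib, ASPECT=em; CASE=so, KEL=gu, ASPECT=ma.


cell CASE=du, KEL=gu, ASPECT=ma:
underlying: set-ufuf-los-in
1. e -> o, i -> u / B C0 _: fires at position(s) 11: setufuflosun
2. k -> g, s -> z, t -> d / _ Z: no change
3. o -> e, u -> i / F C0 _: fires at position(s) 4: setifuflosun
surface: setifuflosun

cell CASE=so, KEL=gu, ASPECT=gu:
underlying: va-ufuf-los-g
1. e -> o, i -> u / B C0 _: no change
2. k -> g, s -> z, t -> d / _ Z: fires at position(s) 9: vaufuflozg
3. o -> e, u -> i / F C0 _: no change
surface: vaufuflozg

cell CASE=du, KEL=ib, ASPECT=em:
underlying: b-ufuf-u-in
1. e -> o, i -> u / B C0 _: fires at position(s) 7: bufufuun
2. k -> g, s -> z, t -> d / _ Z: no change
3. o -> e, u -> i / F C0 _: no change
surface: bufufuun

cell CASE=so, KEL=gu, ASPECT=ma:
underlying: set-ufuf-los-g
1. e -> o, i -> u / B C0 _: no change
2. k -> g, s -> z, t -> d / _ Z: fires at position(s) 10: setufuflozg
3. o -> e, u -> i / F C0 _: fires at position(s) 4: setifuflozg
surface: setifuflozg


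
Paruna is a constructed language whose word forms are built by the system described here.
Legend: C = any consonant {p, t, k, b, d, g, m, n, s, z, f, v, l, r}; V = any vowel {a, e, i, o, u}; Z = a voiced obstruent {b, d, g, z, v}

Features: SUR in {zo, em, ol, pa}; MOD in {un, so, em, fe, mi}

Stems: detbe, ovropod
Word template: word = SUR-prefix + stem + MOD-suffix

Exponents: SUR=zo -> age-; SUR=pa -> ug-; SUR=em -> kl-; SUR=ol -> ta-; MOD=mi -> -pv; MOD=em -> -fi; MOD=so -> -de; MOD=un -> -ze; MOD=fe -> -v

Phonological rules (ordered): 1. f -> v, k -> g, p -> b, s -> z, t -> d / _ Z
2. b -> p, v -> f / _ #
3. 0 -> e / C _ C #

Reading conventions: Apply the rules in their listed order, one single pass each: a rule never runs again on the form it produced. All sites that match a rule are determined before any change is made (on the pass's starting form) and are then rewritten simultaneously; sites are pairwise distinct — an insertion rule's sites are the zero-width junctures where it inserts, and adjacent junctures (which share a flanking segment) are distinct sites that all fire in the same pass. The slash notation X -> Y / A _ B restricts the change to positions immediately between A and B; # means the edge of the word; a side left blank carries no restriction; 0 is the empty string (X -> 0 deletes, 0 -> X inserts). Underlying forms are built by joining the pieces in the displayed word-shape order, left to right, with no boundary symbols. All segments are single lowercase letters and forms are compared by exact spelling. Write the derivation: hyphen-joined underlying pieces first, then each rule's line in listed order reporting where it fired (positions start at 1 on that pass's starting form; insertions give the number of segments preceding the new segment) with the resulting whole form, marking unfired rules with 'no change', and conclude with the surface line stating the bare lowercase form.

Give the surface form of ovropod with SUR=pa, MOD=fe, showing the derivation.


underlying: ug-ovropod-v
1. f -> v, k -> g, p -> b, s -> z, t -> d / _ Z: no change
2. b -> p, v -> f / _ #: fires at position(s) 10: ugovropodf
3. 0 -> e / C _ C #: inserts after position(s) 9: ugovropodef
surface: ugovropodef


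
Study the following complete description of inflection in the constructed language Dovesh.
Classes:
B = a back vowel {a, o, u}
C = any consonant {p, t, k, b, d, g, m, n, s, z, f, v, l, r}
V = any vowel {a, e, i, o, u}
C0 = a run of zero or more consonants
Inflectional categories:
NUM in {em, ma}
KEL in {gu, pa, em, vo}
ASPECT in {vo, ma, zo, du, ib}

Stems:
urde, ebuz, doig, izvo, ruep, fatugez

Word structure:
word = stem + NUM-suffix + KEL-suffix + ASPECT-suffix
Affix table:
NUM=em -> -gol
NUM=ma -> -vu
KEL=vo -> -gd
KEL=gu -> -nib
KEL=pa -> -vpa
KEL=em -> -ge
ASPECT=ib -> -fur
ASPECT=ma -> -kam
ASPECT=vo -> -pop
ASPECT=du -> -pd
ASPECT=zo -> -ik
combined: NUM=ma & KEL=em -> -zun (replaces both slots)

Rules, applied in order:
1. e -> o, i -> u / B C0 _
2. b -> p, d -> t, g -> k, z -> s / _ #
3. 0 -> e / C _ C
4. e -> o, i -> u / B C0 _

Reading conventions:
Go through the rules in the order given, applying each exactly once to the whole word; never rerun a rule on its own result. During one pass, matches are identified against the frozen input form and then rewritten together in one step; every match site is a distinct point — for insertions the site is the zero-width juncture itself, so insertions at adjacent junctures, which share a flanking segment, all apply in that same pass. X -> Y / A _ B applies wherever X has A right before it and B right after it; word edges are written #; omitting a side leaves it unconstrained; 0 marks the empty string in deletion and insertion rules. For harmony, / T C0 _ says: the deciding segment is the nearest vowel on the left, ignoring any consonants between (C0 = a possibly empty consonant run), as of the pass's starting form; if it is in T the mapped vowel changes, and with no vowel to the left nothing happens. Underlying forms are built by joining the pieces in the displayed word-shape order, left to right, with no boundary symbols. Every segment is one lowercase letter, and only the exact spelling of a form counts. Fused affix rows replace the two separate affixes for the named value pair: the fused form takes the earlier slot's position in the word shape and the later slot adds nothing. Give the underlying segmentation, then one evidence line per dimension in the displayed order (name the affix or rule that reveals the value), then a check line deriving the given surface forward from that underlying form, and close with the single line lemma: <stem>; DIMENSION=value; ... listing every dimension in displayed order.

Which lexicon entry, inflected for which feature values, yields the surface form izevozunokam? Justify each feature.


underlying: izvo-zun-kam
NUM=ma - signalled by the combined affix row
KEL=em - signalled by the combined affix row
ASPECT=ma - signalled by the affix -kam
check: izvozunkam -> izvozunkam -> izvozunkam -> izevozunekam -> izevozunokam
lemma: izvo; NUM=ma; KEL=em; ASPECT=ma


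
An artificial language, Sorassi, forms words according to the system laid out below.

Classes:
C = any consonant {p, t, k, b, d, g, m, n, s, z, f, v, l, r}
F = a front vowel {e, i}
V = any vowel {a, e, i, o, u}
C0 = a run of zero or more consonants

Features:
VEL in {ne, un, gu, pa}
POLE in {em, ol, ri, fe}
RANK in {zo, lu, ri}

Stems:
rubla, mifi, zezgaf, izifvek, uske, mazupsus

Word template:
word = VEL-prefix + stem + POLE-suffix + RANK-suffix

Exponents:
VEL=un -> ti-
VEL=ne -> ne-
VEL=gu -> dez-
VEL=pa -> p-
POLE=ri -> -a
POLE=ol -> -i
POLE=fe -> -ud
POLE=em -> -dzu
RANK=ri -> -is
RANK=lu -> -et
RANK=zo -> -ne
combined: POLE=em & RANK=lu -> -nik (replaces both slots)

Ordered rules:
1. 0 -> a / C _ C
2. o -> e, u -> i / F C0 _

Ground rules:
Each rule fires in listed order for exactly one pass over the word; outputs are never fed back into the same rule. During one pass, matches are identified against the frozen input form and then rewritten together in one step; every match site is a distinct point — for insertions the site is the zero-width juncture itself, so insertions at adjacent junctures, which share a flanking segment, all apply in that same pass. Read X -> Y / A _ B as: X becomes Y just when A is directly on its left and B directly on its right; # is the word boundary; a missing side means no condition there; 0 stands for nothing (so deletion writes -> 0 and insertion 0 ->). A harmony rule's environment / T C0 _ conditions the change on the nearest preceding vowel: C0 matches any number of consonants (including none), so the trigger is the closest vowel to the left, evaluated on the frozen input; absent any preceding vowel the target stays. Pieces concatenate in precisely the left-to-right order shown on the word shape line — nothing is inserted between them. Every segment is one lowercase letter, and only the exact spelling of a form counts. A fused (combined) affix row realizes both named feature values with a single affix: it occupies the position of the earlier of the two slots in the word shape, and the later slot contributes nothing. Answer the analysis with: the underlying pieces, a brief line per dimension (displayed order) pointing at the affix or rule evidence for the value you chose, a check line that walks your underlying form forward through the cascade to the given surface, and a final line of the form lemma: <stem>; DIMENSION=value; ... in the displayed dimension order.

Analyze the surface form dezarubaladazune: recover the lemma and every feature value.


underlying: dez-rubla-dzu-ne
VEL=gu - signalled by the affix dez-
POLE=em - signalled by the affix -dzu
RANK=zo - signalled by the affix -ne
check: dezrubladzune -> dezarubaladazune -> dezarubaladazune
lemma: rubla; VEL=gu; POLE=em; RANK=zo


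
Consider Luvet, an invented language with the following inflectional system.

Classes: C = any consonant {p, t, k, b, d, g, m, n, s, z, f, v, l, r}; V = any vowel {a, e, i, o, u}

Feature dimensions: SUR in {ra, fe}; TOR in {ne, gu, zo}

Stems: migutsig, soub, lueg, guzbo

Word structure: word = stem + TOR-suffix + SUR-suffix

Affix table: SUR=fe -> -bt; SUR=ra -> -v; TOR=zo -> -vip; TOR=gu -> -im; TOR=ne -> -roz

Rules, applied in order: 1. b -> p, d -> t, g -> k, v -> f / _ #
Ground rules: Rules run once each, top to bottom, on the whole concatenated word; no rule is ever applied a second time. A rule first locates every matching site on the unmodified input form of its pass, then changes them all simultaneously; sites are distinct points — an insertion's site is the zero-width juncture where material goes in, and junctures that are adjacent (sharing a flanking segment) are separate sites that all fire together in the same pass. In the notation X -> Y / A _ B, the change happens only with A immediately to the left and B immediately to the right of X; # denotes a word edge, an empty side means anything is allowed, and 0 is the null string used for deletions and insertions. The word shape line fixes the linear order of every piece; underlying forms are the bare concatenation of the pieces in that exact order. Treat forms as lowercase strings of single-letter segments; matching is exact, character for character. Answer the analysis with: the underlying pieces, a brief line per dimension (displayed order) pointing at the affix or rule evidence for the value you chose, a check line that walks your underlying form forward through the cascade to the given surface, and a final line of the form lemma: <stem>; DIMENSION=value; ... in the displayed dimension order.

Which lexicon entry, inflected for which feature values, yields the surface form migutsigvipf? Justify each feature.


underlying: migutsig-vip-v
SUR=ra - signalled by the affix -v
TOR=zo - signalled by the affix -vip
check: migutsigvipv -> migutsigvipf
lemma: migutsig; SUR=ra; TOR=zo


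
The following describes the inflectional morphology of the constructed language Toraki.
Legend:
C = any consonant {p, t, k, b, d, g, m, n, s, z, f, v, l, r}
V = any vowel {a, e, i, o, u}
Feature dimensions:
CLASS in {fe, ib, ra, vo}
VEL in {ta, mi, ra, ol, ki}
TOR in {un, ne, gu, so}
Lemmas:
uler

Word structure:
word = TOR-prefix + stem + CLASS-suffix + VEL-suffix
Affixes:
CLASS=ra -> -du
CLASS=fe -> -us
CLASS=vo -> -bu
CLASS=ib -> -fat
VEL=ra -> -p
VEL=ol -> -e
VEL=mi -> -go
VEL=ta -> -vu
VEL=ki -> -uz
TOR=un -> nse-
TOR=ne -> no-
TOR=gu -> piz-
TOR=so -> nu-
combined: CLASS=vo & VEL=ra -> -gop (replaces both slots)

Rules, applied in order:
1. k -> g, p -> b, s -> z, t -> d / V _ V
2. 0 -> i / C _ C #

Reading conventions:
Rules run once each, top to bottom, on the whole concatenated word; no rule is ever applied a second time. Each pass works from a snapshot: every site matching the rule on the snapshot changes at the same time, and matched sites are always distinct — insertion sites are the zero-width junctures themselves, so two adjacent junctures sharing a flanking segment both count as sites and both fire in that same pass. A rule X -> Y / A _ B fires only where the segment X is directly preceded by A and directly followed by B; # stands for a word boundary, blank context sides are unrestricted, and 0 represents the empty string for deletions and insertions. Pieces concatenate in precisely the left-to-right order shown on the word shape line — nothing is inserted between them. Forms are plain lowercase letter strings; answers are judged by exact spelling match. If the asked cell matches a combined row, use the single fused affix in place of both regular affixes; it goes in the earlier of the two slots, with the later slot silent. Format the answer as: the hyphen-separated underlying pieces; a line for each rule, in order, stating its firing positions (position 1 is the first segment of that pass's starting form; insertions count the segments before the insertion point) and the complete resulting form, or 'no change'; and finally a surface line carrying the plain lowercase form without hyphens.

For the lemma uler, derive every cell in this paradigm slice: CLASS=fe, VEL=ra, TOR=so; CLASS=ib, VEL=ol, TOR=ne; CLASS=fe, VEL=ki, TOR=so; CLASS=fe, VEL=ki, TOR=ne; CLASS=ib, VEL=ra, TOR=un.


cell CLASS=fe, VEL=ra, TOR=so:
underlying: nu-uler-us-p
1. k -> g, p -> b, s -> z, t -> d / V _ V: no change
2. 0 -> i / C _ C #: inserts after position(s) 8: nuulerusip
surface: nuulerusip

cell CLASS=ib, VEL=ol, TOR=ne:
underlying: no-uler-fat-e
1. k -> g, p -> b, s -> z, t -> d / V _ V: fires at position(s) 9: noulerfade
2. 0 -> i / C _ C #: no change
surface: noulerfade

cell CLASS=fe, VEL=ki, TOR=so:
underlying: nu-uler-us-uz
1. k -> g, p -> b, s -> z, t -> d / V _ V: fires at position(s) 8: nuuleruzuz
2. 0 -> i / C _ C #: no change
surface: nuuleruzuz

cell CLASS=fe, VEL=ki, TOR=ne:
underlying: no-uler-us-uz
1. k -> g, p -> b, s -> z, t -> d / V _ V: fires at position(s) 8: nouleruzuz
2. 0 -> i / C _ C #: no change
surface: nouleruzuz

cell CLASS=ib, VEL=ra, TOR=un:
underlying: nse-uler-fat-p
1. k -> g, p -> b, s -> z, t -> d / V _ V: no change
2. 0 -> i / C _ C #: inserts after position(s) 10: nseulerfatip
surface: nseulerfatip


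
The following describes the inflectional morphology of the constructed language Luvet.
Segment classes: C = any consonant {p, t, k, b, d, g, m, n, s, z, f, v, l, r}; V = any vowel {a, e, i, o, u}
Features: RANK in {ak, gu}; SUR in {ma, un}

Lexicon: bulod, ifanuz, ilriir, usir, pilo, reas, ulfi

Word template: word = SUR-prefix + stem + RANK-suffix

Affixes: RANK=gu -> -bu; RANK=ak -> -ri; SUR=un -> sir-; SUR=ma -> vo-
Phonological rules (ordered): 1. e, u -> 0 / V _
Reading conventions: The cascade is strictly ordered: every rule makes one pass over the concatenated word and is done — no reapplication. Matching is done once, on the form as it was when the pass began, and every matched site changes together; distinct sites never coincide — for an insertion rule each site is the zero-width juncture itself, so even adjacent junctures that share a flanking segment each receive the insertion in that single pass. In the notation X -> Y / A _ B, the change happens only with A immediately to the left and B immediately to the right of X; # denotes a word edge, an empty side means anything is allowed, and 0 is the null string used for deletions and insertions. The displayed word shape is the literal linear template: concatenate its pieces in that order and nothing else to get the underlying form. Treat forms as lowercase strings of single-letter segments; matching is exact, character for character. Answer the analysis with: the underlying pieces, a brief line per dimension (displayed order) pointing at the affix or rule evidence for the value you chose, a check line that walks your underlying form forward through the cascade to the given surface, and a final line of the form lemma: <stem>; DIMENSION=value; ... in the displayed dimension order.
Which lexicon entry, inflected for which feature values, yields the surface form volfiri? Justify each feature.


underlying: vo-ulfi-ri
RANK=ak - signalled by the affix -ri
SUR=ma - signalled by the affix vo-
check: voulfiri -> volfiri
lemma: ulfi; RANK=ak; SUR=ma
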